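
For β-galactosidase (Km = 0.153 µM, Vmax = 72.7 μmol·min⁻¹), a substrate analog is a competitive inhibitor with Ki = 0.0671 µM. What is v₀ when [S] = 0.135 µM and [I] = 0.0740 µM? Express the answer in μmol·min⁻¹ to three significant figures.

21.5 μmol·min⁻¹

α = 1 + [I]/Ki = 1 + 0.0740/0.0671 = 2.103.
For a competitive inhibitor, Vmax is unchanged and the apparent Km becomes α·Km: Km,app = 0.322 µM, Vmax,app = 72.7 μmol·min⁻¹.
v = Vmax,app·[S]/(Km,app + [S]) = 72.7 × 0.135/(0.322 + 0.135) = 21.5 μmol·min⁻¹.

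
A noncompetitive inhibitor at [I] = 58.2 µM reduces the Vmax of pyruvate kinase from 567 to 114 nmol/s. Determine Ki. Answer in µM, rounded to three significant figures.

14.6 µM

Noncompetitive: Vmax,app = Vmax/α with α = 1 + [I]/Ki.
α = Vmax/Vmax,app = 567/114 = 4.974.
Since α = 1 + [I]/Ki, [I]/Ki = 4.974 − 1 = 3.974 and Ki = 58.2/3.974 = 14.6 µM.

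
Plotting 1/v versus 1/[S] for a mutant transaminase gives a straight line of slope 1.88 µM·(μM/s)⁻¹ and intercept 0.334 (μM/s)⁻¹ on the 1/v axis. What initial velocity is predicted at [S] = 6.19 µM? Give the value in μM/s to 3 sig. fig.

The y-intercept is 1/Vmax, so Vmax = 1/0.334 = 2.99 μM/s.
The slope is Km/Vmax, so Km = 1.88 × 2.99 = 5.63 µM.
Then v = 2.99 × 6.19/(5.63 + 6.19) = 1.57 μM/s.

1.57 μM/s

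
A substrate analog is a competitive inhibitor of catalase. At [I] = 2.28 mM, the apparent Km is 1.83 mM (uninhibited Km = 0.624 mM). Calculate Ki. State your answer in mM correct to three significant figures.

Competitive: Km,app = α·Km with α = 1 + [I]/Ki.
α = Km,app/Km = 1.83/0.624 = 2.933.
Since α = 1 + [I]/Ki, [I]/Ki = 2.933 − 1 = 1.933 and Ki = 2.28/1.933 = 1.18 mM.

1.18 mM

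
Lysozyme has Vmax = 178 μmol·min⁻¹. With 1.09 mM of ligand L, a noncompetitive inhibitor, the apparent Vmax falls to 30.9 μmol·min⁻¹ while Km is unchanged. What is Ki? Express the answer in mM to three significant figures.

0.229 mM

Noncompetitive: Vmax,app = Vmax/α with α = 1 + [I]/Ki.
α = Vmax/Vmax,app = 178/30.9 = 5.761.
Since α = 1 + [I]/Ki, [I]/Ki = 5.761 − 1 = 4.761 and Ki = 1.09/4.761 = 0.229 mM.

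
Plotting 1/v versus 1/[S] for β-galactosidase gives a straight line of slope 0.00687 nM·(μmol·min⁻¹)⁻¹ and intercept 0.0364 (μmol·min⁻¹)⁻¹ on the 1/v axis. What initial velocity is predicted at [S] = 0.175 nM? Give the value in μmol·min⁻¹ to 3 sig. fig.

The y-intercept is 1/Vmax, so Vmax = 1/0.0364 = 27.5 μmol·min⁻¹.
The slope is Km/Vmax, so Km = 0.00687 × 27.5 = 0.189 nM.
Then v = 27.5 × 0.175/(0.189 + 0.175) = 13.2 μmol·min⁻¹.

13.2 μmol·min⁻¹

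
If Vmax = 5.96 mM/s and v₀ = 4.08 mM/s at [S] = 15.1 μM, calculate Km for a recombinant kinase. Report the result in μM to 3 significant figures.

6.96 μM

v/Vmax = 4.08/5.96 = 0.6846 = [S]/(Km+[S]).
So Km + [S] = [S]/0.6846 = 22.06 μM, giving Km = 22.06 − 15.1 = 6.96 μM.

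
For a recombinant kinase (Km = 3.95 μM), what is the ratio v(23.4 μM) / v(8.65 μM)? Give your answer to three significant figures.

1.25

The fractional saturations are [S]/(Km+[S]) = 8.65/12.60 = 0.6865 and 23.4/27.35 = 0.8556.
v₂/v₁ is just their ratio: 0.8556/0.6865 = 1.25.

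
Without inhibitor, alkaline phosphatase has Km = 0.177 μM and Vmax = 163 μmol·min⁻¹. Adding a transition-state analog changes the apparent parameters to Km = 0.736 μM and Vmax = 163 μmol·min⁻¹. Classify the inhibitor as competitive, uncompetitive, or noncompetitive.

Km increases (0.177 → 0.736 μM) while Vmax is unchanged — the hallmark of competitive inhibition.

competitive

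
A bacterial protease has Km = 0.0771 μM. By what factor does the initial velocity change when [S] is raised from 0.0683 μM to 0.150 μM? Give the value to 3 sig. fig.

Since Vmax cancels, v₂/v₁ = [S]₂(Km+[S]₁) / [S]₁(Km+[S]₂).
= 0.150×(0.0771+0.0683) / (0.0683×(0.0771+0.150)) = 0.02181/0.01551 = 1.41.

1.41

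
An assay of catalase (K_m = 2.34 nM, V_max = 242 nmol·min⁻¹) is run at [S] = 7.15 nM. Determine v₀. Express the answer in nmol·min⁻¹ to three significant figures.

182 nmol·min⁻¹

v = Vmax·[S]/(Km + [S]) = 242 × 7.15 / (2.34 + 7.15)
  = 1730 / 9.490 = 182 nmol·min⁻¹.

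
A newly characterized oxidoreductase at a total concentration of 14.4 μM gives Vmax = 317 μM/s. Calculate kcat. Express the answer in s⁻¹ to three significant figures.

22.0 s⁻¹

kcat = Vmax/[E]total = 317 μM/s / 14.4 μM = 22.0 s⁻¹.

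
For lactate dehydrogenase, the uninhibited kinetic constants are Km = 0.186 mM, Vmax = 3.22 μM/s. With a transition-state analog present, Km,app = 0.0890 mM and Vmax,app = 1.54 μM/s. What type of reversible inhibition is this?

Both Km and Vmax decrease by the same factor (~2.09-fold) — characteristic of uncompetitive inhibition.

uncompetitive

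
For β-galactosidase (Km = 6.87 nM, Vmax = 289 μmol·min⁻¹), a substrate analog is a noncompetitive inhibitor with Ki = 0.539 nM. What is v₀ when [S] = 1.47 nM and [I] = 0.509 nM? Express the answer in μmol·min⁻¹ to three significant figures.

With α = 1 + [I]/Ki = 1 + 0.509/0.539 = 1.944, the noncompetitive rate law is v = (Vmax/α)·[S] / (Km + [S]).
v = (289/1.944)×1.47 / (6.87 + 1.47) = 218.5/8.340 = 26.2 μmol·min⁻¹.

26.2 μmol·min⁻¹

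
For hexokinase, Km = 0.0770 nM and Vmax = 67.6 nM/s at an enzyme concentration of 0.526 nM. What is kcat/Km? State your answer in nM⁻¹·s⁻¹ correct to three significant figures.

1670 nM⁻¹·s⁻¹

kcat = Vmax/[E]total = 67.6/0.526 = 129 s⁻¹.
kcat/Km = 129/0.0770 = 1670 nM⁻¹·s⁻¹.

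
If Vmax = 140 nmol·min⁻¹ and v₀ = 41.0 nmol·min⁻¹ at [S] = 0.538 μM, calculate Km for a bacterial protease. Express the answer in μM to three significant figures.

1.30 μM

v/Vmax = 41.0/140 = 0.2929 = [S]/(Km+[S]).
So Km + [S] = [S]/0.2929 = 1.837 μM, giving Km = 1.837 − 0.538 = 1.30 μM.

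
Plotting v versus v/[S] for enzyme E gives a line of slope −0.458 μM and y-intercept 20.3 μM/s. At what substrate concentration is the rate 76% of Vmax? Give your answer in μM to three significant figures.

The Eadie–Hofstee slope gives Km = 0.458 μM (slope = −Km).
v/Vmax = [S]/(Km+[S]) = 0.76 ⇒ [S] = Km·0.76/(1−0.76) = 0.458 × 3.167 = 1.45 μM.

1.45 μM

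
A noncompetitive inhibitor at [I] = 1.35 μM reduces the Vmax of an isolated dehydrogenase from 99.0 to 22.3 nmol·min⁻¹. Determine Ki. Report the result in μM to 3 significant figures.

0.393 μM

Noncompetitive: Vmax,app = Vmax/α with α = 1 + [I]/Ki.
α = Vmax/Vmax,app = 99.0/22.3 = 4.439.
Ki = [I]/(α − 1) = 1.35/3.439 = 0.393 μM.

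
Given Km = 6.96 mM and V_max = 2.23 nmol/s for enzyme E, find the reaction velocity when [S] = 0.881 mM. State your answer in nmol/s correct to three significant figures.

v = Vmax·[S]/(Km + [S]) = 2.23 × 0.881 / (6.96 + 0.881)
  = 1.965 / 7.841 = 0.251 nmol/s.

0.251 nmol/s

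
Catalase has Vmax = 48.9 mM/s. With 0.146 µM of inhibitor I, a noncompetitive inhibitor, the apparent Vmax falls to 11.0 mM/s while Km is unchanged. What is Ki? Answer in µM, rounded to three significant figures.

0.0424 µM

Noncompetitive: Vmax,app = Vmax/α with α = 1 + [I]/Ki.
α = Vmax/Vmax,app = 48.9/11.0 = 4.445.
Since α = 1 + [I]/Ki, [I]/Ki = 4.445 − 1 = 3.445 and Ki = 0.146/3.445 = 0.0424 µM.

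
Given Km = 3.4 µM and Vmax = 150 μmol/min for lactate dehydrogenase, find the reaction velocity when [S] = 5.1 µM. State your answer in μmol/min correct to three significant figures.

90.0 μmol/min

v = Vmax·[S]/(Km + [S]) = 150 × 5.1 / (3.4 + 5.1)
  = 765.0 / 8.500 = 90.0 μmol/min.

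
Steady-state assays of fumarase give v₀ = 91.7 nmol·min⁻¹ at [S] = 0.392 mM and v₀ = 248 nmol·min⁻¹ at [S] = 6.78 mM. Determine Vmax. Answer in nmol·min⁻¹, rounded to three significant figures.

277 nmol·min⁻¹

In reciprocal form, 1/v = (Km/Vmax)·(1/[S]) + 1/Vmax. The two points give (1/[S], 1/v) = (2.551, 0.01091) and (0.1475, 0.004032).
Slope = (0.01091 − 0.004032)/(2.551 − 0.1475) = 0.002859; intercept = 0.01091 − 0.002859×2.551 = 0.003611.
Vmax = 1/intercept = 277 nmol·min⁻¹; Km = slope × Vmax = 0.002859 × 277 = 0.792 mM.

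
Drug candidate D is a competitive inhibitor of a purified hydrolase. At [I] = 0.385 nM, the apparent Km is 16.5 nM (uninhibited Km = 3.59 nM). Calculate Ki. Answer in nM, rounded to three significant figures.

0.107 nM

Competitive: Km,app = α·Km with α = 1 + [I]/Ki.
α = Km,app/Km = 16.5/3.59 = 4.596.
Since α = 1 + [I]/Ki, [I]/Ki = 4.596 − 1 = 3.596 and Ki = 0.385/3.596 = 0.107 nM.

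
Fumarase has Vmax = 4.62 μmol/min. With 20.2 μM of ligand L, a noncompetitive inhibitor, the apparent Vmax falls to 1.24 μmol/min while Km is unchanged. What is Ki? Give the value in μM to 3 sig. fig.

Noncompetitive: Vmax,app = Vmax/α with α = 1 + [I]/Ki.
α = Vmax/Vmax,app = 4.62/1.24 = 3.726.
Ki = [I]/(α − 1) = 20.2/2.726 = 7.41 μM.

7.41 μM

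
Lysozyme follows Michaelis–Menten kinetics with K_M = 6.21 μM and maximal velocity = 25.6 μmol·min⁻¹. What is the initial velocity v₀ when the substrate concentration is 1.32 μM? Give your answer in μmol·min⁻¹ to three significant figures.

[S]/(Km+[S]) = 1.32/7.530 = 0.1753, the fractional saturation.
v = 0.1753 × Vmax = 0.1753 × 25.6 = 4.49 μmol·min⁻¹.

4.49 μmol·min⁻¹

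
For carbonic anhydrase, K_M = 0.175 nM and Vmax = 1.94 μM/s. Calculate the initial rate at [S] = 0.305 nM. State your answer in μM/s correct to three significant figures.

1.23 μM/s

v = Vmax·[S]/(Km + [S]) = 1.94 × 0.305 / (0.175 + 0.305)
  = 0.5917 / 0.4800 = 1.23 μM/s.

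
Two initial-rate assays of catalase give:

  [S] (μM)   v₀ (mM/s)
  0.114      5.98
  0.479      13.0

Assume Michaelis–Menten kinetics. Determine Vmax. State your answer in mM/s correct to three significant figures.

20.5 mM/s

In reciprocal form, 1/v = (Km/Vmax)·(1/[S]) + 1/Vmax. The two points give (1/[S], 1/v) = (8.772, 0.1672) and (2.088, 0.07692).
Slope = (0.1672 − 0.07692)/(8.772 − 2.088) = 0.01351; intercept = 0.1672 − 0.01351×8.772 = 0.04872.
Vmax = 1/intercept = 20.5 mM/s; Km = slope × Vmax = 0.01351 × 20.5 = 0.277 μM.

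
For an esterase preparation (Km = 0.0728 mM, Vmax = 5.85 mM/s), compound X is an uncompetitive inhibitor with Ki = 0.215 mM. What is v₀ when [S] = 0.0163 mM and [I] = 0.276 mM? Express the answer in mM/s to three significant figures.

0.867 mM/s

α = 1 + [I]/Ki = 1 + 0.276/0.215 = 2.284.
For an uncompetitive inhibitor, both parameters are divided by α, giving Vmax/α and Km/α: Km,app = 0.0319 mM, Vmax,app = 2.56 mM/s.
v = Vmax,app·[S]/(Km,app + [S]) = 2.56 × 0.0163/(0.0319 + 0.0163) = 0.867 mM/s.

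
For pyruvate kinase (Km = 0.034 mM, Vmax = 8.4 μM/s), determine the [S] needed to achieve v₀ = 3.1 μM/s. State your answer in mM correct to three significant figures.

0.0199 mM

Rearranging v = Vmax[S]/(Km+[S]) gives [S] = Km·v/(Vmax − v).
[S] = 0.034 × 3.1 / (8.4 − 3.1) = 0.1054/5.300 = 0.0199 mM.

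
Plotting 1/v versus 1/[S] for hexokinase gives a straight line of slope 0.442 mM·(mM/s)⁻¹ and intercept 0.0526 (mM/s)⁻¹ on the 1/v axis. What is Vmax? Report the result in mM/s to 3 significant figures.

19.0 mM/s

The y-intercept of a Lineweaver–Burk plot equals 1/Vmax, so Vmax = 1/0.0526 = 19.0 mM/s.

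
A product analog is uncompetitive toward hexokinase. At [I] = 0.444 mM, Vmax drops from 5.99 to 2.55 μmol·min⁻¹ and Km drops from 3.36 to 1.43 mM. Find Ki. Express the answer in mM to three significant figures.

0.329 mM

Uncompetitive: Vmax,app = Vmax/α (and Km,app = Km/α) with α = 1 + [I]/Ki.
α = Vmax/Vmax,app = 5.99/2.55 = 2.349.
Ki = [I]/(α − 1) = 0.444/1.349 = 0.329 mM.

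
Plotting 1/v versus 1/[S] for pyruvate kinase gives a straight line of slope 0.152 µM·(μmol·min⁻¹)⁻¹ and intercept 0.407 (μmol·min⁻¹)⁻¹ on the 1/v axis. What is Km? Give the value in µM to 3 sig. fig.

y-intercept = 1/Vmax ⇒ Vmax = 2.46 μmol·min⁻¹; slope = Km/Vmax ⇒ Km = slope × Vmax.
Km = 0.152 × 2.46 = 0.373 µM.

0.373 µM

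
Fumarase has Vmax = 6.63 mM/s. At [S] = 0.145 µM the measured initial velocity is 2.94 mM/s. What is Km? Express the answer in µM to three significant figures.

0.182 µM

From v = Vmax[S]/(Km+[S]), Km = [S](Vmax − v)/v.
Km = 0.145 × (6.63 − 2.94) / 2.94 = 0.5350/2.94 = 0.182 µM.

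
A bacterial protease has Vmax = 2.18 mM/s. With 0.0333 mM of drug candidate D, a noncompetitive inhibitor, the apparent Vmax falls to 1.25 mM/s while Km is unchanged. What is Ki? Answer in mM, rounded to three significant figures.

0.0448 mM

Noncompetitive: Vmax,app = Vmax/α with α = 1 + [I]/Ki.
α = Vmax/Vmax,app = 2.18/1.25 = 1.744.
Ki = [I]/(α − 1) = 0.0333/0.7440 = 0.0448 mM.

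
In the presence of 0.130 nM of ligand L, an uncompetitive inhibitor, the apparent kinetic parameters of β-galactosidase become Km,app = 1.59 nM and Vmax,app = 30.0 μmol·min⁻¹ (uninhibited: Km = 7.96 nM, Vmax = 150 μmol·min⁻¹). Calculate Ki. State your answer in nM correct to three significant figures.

0.0325 nM

Uncompetitive: Vmax,app = Vmax/α (and Km,app = Km/α) with α = 1 + [I]/Ki.
α = Vmax/Vmax,app = 150/30.0 = 5.000.
Ki = [I]/(α − 1) = 0.130/4.000 = 0.0325 nM.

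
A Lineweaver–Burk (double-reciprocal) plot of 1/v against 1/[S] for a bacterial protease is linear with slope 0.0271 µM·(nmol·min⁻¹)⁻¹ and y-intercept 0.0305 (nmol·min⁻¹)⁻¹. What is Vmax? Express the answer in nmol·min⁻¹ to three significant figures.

32.8 nmol·min⁻¹

The y-intercept of a Lineweaver–Burk plot equals 1/Vmax, so Vmax = 1/0.0305 = 32.8 nmol·min⁻¹.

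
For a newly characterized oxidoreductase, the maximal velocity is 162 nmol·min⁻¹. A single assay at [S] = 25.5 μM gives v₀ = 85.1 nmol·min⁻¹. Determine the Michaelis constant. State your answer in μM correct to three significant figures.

From v = Vmax[S]/(Km+[S]), Km = [S](Vmax − v)/v.
Km = 25.5 × (162 − 85.1) / 85.1 = 1961/85.1 = 23.0 μM.

23.0 μM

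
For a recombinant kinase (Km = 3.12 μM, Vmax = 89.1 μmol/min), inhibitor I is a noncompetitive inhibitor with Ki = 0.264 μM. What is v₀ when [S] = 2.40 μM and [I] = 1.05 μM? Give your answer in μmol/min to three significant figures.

With α = 1 + [I]/Ki = 1 + 1.05/0.264 = 4.977, the noncompetitive rate law is v = (Vmax/α)·[S] / (Km + [S]).
v = (89.1/4.977)×2.40 / (3.12 + 2.40) = 42.96/5.520 = 7.78 μmol/min.

7.78 μmol/min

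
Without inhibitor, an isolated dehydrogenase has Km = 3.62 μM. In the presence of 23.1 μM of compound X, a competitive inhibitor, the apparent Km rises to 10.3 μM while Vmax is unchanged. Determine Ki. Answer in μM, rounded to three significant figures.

12.5 μM

Competitive: Km,app = α·Km with α = 1 + [I]/Ki.
α = Km,app/Km = 10.3/3.62 = 2.845.
Ki = [I]/(α − 1) = 23.1/1.845 = 12.5 μM.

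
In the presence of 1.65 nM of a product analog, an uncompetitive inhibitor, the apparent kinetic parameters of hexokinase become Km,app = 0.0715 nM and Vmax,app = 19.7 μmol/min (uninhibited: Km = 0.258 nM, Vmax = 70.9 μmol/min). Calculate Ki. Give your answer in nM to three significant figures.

Uncompetitive: Vmax,app = Vmax/α (and Km,app = Km/α) with α = 1 + [I]/Ki.
α = Vmax/Vmax,app = 70.9/19.7 = 3.599.
Ki = [I]/(α − 1) = 1.65/2.599 = 0.635 nM.

0.635 nM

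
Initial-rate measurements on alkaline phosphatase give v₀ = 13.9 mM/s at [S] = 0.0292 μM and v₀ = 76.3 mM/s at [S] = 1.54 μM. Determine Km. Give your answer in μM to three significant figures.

0.146 μM

From v = Vmax[S]/(Km+[S]), each point gives Vmax = v(Km+[S])/[S].
Equating: 13.9(Km+0.0292)/0.0292 = 76.3(Km+1.54)/1.54.
476.0·Km + 13.9 = 49.55·Km + 76.3, so (476.0 − 49.55)·Km = 76.3 − 13.9.
Km = 62.40/426.5 = 0.146 μM; then Vmax = 13.9(0.146+0.0292)/0.0292 = 83.5 mM/s.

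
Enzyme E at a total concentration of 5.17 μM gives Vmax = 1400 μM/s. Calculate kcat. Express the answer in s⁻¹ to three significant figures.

271 s⁻¹

kcat = Vmax/[E]total = 1400 μM/s / 5.17 μM = 271 s⁻¹.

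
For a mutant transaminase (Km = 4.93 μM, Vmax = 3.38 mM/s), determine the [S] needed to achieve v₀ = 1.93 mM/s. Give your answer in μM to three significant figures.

The required fractional saturation is v/Vmax = 1.93/3.38 = 0.5710.
Then [S]/(Km+[S]) = 0.5710 ⇒ [S] = 4.93 × 0.5710/(1 − 0.5710) = 6.56 μM.

6.56 μM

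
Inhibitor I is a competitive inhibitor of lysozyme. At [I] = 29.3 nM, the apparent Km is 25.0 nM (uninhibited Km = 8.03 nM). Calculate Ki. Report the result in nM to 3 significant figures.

13.9 nM

Competitive: Km,app = α·Km with α = 1 + [I]/Ki.
α = Km,app/Km = 25.0/8.03 = 3.113.
Since α = 1 + [I]/Ki, [I]/Ki = 3.113 − 1 = 2.113 and Ki = 29.3/2.113 = 13.9 nM.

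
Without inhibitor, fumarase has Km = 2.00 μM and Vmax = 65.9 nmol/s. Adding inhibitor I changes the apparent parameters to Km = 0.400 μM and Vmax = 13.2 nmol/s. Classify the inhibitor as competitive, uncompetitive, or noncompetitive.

uncompetitive

Both Km and Vmax decrease by the same factor (~5.00-fold) — characteristic of uncompetitive inhibition.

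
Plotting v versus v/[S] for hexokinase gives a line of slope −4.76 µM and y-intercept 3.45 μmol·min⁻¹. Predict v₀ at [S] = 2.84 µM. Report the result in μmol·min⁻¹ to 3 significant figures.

1.29 μmol·min⁻¹

In the Eadie–Hofstee form v = Vmax − Km·(v/[S]), the slope is −Km and the intercept is Vmax, so Km = 4.76 µM and Vmax = 3.45 μmol·min⁻¹.
v = 3.45 × 2.84/(4.76 + 2.84) = 1.29 μmol·min⁻¹.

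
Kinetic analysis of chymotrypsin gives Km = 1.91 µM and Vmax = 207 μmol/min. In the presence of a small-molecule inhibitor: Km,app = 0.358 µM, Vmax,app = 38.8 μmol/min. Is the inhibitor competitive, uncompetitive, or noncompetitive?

Both Km and Vmax decrease by the same factor (~5.33-fold) — characteristic of uncompetitive inhibition.

uncompetitive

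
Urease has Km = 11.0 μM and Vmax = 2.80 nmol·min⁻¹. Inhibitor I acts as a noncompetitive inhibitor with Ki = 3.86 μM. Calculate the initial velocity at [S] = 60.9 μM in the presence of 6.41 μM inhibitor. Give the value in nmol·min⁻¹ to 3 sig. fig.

α = 1 + [I]/Ki = 1 + 6.41/3.86 = 2.661.
For a noncompetitive inhibitor, Vmax is reduced to Vmax/α while Km is unchanged: Km,app = 11.0 μM, Vmax,app = 1.05 nmol·min⁻¹.
v = Vmax,app·[S]/(Km,app + [S]) = 1.05 × 60.9/(11.0 + 60.9) = 0.891 nmol·min⁻¹.

0.891 nmol·min⁻¹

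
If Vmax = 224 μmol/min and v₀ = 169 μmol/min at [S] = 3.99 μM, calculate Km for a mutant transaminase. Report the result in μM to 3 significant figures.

From v = Vmax[S]/(Km+[S]), Km = [S](Vmax − v)/v.
Km = 3.99 × (224 − 169) / 169 = 219.4/169 = 1.30 μM.

1.30 μM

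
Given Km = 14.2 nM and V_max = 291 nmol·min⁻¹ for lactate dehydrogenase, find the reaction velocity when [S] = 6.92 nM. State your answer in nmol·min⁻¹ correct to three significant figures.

95.3 nmol·min⁻¹

[S]/(Km+[S]) = 6.92/21.12 = 0.3277, the fractional saturation.
v = 0.3277 × Vmax = 0.3277 × 291 = 95.3 nmol·min⁻¹.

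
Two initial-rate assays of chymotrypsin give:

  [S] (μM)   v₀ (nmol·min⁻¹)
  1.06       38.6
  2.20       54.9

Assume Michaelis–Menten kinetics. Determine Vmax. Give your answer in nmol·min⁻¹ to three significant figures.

90.4 nmol·min⁻¹

In reciprocal form, 1/v = (Km/Vmax)·(1/[S]) + 1/Vmax. The two points give (1/[S], 1/v) = (0.9434, 0.02591) and (0.4545, 0.01821).
Slope = (0.02591 − 0.01821)/(0.9434 − 0.4545) = 0.01573; intercept = 0.02591 − 0.01573×0.9434 = 0.01106.
Vmax = 1/intercept = 90.4 nmol·min⁻¹; Km = slope × Vmax = 0.01573 × 90.4 = 1.42 μM.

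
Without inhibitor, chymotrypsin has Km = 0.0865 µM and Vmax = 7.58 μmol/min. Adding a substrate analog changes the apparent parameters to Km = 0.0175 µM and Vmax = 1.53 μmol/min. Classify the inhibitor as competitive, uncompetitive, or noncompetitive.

uncompetitive

Both Km and Vmax decrease by the same factor (~4.95-fold) — characteristic of uncompetitive inhibition.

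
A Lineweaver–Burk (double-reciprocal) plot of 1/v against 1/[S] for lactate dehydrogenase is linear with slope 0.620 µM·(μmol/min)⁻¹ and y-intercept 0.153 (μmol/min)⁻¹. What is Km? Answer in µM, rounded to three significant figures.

y-intercept = 1/Vmax ⇒ Vmax = 6.54 μmol/min; slope = Km/Vmax ⇒ Km = slope × Vmax.
Km = 0.620 × 6.54 = 4.05 µM.

4.05 µM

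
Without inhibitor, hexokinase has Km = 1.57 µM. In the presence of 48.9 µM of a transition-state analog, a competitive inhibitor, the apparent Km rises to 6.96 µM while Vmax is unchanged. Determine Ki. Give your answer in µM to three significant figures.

14.2 µM

Competitive: Km,app = α·Km with α = 1 + [I]/Ki.
α = Km,app/Km = 6.96/1.57 = 4.433.
Ki = [I]/(α − 1) = 48.9/3.433 = 14.2 µM.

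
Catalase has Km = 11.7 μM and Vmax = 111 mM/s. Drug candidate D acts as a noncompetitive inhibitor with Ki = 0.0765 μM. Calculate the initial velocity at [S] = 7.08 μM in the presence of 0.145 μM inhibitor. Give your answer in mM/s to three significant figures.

α = 1 + [I]/Ki = 1 + 0.145/0.0765 = 2.895.
For a noncompetitive inhibitor, Vmax is reduced to Vmax/α while Km is unchanged: Km,app = 11.7 μM, Vmax,app = 38.3 mM/s.
v = Vmax,app·[S]/(Km,app + [S]) = 38.3 × 7.08/(11.7 + 7.08) = 14.5 mM/s.

14.5 mM/s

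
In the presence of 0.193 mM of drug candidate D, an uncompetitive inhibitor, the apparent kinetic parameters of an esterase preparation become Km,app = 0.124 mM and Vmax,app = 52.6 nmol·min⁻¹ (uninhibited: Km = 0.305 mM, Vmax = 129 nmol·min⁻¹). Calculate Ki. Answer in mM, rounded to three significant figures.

0.133 mM

Uncompetitive: Vmax,app = Vmax/α (and Km,app = Km/α) with α = 1 + [I]/Ki.
α = Vmax/Vmax,app = 129/52.6 = 2.452.
Since α = 1 + [I]/Ki, [I]/Ki = 2.452 − 1 = 1.452 and Ki = 0.193/1.452 = 0.133 mM.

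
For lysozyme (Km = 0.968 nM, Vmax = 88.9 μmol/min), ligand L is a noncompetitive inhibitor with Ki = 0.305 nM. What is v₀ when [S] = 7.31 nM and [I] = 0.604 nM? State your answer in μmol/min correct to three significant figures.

With α = 1 + [I]/Ki = 1 + 0.604/0.305 = 2.980, the noncompetitive rate law is v = (Vmax/α)·[S] / (Km + [S]).
v = (88.9/2.980)×7.31 / (0.968 + 7.31) = 218.0/8.278 = 26.3 μmol/min.

26.3 μmol/min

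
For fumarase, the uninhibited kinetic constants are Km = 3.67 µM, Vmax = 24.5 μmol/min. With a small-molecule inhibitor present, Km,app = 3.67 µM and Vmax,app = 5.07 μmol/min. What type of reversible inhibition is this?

Vmax decreases (24.5 → 5.07 μmol/min) while Km is unchanged — pure noncompetitive inhibition.

noncompetitive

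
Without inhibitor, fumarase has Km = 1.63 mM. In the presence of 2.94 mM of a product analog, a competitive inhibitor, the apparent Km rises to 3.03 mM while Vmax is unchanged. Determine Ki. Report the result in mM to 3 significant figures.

Competitive: Km,app = α·Km with α = 1 + [I]/Ki.
α = Km,app/Km = 3.03/1.63 = 1.859.
Since α = 1 + [I]/Ki, [I]/Ki = 1.859 − 1 = 0.8589 and Ki = 2.94/0.8589 = 3.42 mM.

3.42 mM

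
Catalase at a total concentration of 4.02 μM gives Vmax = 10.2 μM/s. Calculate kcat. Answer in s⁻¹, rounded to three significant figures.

2.54 s⁻¹

kcat = Vmax/[E]total = 10.2 μM/s / 4.02 μM = 2.54 s⁻¹.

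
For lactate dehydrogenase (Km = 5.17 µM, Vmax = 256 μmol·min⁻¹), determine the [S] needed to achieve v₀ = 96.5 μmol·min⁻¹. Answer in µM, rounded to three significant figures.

3.13 µM

Rearranging v = Vmax[S]/(Km+[S]) gives [S] = Km·v/(Vmax − v).
[S] = 5.17 × 96.5 / (256 − 96.5) = 498.9/159.5 = 3.13 µM.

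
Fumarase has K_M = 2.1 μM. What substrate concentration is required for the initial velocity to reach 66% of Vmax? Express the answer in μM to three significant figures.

4.08 μM

v/Vmax = [S]/(Km+[S]) = 0.66, so [S] = Km·0.66/(1 − 0.66) = 2.1 × 1.941.
[S] = 4.08 μM.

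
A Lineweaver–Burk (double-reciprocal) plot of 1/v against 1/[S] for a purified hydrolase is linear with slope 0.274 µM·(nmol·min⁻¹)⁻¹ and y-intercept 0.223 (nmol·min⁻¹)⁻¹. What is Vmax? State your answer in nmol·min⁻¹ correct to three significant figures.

4.48 nmol·min⁻¹

The y-intercept of a Lineweaver–Burk plot equals 1/Vmax, so Vmax = 1/0.223 = 4.48 nmol·min⁻¹.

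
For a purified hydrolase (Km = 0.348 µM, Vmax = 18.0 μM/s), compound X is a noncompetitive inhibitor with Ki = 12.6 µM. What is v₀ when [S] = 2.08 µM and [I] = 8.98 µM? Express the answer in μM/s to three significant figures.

9.00 μM/s

α = 1 + [I]/Ki = 1 + 8.98/12.6 = 1.713.
For a noncompetitive inhibitor, Vmax is reduced to Vmax/α while Km is unchanged: Km,app = 0.348 µM, Vmax,app = 10.5 μM/s.
v = Vmax,app·[S]/(Km,app + [S]) = 10.5 × 2.08/(0.348 + 2.08) = 9.00 μM/s.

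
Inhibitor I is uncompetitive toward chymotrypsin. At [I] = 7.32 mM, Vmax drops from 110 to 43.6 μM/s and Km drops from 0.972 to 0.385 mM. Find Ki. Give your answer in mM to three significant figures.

Uncompetitive: Vmax,app = Vmax/α (and Km,app = Km/α) with α = 1 + [I]/Ki.
α = Vmax/Vmax,app = 110/43.6 = 2.523.
Ki = [I]/(α − 1) = 7.32/1.523 = 4.81 mM.

4.81 mM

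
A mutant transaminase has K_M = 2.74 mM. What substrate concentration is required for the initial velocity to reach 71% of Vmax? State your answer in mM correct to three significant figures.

v/Vmax = [S]/(Km+[S]) = 0.71, so [S] = Km·0.71/(1 − 0.71) = 2.74 × 2.448.
[S] = 6.71 mM.

6.71 mM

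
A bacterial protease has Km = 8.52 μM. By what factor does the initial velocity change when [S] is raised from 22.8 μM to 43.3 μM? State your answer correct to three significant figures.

The fractional saturations are [S]/(Km+[S]) = 22.8/31.32 = 0.7280 and 43.3/51.82 = 0.8356.
v₂/v₁ is just their ratio: 0.8356/0.7280 = 1.15.

1.15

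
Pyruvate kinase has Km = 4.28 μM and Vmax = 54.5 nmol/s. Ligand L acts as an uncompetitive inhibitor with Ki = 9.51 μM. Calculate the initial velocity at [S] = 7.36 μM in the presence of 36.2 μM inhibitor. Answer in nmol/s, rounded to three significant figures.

10.1 nmol/s

α = 1 + [I]/Ki = 1 + 36.2/9.51 = 4.807.
For an uncompetitive inhibitor, both parameters are divided by α, giving Vmax/α and Km/α: Km,app = 0.890 μM, Vmax,app = 11.3 nmol/s.
v = Vmax,app·[S]/(Km,app + [S]) = 11.3 × 7.36/(0.890 + 7.36) = 10.1 nmol/s.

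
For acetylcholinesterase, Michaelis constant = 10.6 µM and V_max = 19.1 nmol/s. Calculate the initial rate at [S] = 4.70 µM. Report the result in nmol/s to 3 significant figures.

5.87 nmol/s

v = Vmax·[S]/(Km + [S]) = 19.1 × 4.70 / (10.6 + 4.70)
  = 89.77 / 15.30 = 5.87 nmol/s.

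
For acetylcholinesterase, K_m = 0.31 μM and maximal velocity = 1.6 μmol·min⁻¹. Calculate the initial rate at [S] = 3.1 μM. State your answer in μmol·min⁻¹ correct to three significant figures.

1.45 μmol·min⁻¹

[S]/(Km+[S]) = 3.1/3.410 = 0.9091, the fractional saturation.
v = 0.9091 × Vmax = 0.9091 × 1.6 = 1.45 μmol·min⁻¹.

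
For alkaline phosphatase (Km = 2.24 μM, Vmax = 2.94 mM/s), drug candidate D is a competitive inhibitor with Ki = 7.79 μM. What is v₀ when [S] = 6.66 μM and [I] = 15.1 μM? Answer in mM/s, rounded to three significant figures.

1.48 mM/s

With α = 1 + [I]/Ki = 1 + 15.1/7.79 = 2.938, the competitive rate law is v = Vmax[S] / (αKm + [S]).
v = 2.94×6.66 / (2.938×2.24 + 6.66) = 19.58/13.24 = 1.48 mM/s.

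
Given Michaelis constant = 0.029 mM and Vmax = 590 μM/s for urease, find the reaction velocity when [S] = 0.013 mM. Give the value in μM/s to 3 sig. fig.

183 μM/s

[S]/(Km+[S]) = 0.013/0.04200 = 0.3095, the fractional saturation.
v = 0.3095 × Vmax = 0.3095 × 590 = 183 μM/s.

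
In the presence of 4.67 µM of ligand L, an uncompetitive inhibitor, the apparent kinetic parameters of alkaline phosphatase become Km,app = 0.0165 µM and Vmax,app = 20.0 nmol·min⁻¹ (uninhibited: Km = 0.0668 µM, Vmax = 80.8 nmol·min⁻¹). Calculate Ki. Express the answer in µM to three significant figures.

1.54 µM

Uncompetitive: Vmax,app = Vmax/α (and Km,app = Km/α) with α = 1 + [I]/Ki.
α = Vmax/Vmax,app = 80.8/20.0 = 4.040.
Since α = 1 + [I]/Ki, [I]/Ki = 4.040 − 1 = 3.040 and Ki = 4.67/3.040 = 1.54 µM.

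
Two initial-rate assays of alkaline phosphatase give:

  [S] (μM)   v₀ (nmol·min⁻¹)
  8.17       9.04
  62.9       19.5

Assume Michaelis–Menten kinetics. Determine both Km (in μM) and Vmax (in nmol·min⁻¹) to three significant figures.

Km = 13.1 μM; Vmax = 23.6 nmol·min⁻¹

From v = Vmax[S]/(Km+[S]), each point gives Vmax = v(Km+[S])/[S].
Equating: 9.04(Km+8.17)/8.17 = 19.5(Km+62.9)/62.9.
1.106·Km + 9.04 = 0.3100·Km + 19.5, so (1.106 − 0.3100)·Km = 19.5 − 9.04.
Km = 10.46/0.7965 = 13.1 μM; then Vmax = 9.04(13.1+8.17)/8.17 = 23.6 nmol·min⁻¹.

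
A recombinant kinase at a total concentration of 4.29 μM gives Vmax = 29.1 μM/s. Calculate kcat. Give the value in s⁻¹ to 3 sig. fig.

kcat = Vmax/[E]total = 29.1 μM/s / 4.29 μM = 6.78 s⁻¹.

6.78 s⁻¹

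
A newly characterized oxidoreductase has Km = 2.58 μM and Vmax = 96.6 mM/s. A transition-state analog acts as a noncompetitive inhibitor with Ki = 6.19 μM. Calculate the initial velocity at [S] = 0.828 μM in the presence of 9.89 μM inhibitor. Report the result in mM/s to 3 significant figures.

9.03 mM/s

α = 1 + [I]/Ki = 1 + 9.89/6.19 = 2.598.
For a noncompetitive inhibitor, Vmax is reduced to Vmax/α while Km is unchanged: Km,app = 2.58 μM, Vmax,app = 37.2 mM/s.
v = Vmax,app·[S]/(Km,app + [S]) = 37.2 × 0.828/(2.58 + 0.828) = 9.03 mM/s.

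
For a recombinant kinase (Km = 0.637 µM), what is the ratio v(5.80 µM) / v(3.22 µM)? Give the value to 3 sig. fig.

1.08

The fractional saturations are [S]/(Km+[S]) = 3.22/3.857 = 0.8348 and 5.80/6.437 = 0.9010.
v₂/v₁ is just their ratio: 0.9010/0.8348 = 1.08.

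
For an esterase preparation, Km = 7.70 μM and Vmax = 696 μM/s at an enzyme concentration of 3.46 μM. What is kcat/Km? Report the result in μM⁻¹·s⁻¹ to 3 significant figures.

26.1 μM⁻¹·s⁻¹

kcat = Vmax/[E]total = 696/3.46 = 201 s⁻¹.
kcat/Km = 201/7.70 = 26.1 μM⁻¹·s⁻¹.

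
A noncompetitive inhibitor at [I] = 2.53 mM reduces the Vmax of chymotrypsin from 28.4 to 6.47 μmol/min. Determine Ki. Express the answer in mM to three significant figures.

Noncompetitive: Vmax,app = Vmax/α with α = 1 + [I]/Ki.
α = Vmax/Vmax,app = 28.4/6.47 = 4.389.
Since α = 1 + [I]/Ki, [I]/Ki = 4.389 − 1 = 3.389 and Ki = 2.53/3.389 = 0.746 mM.

0.746 mM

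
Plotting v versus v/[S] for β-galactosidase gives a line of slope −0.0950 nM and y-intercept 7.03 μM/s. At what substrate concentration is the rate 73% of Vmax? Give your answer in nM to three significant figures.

0.257 nM

The Eadie–Hofstee slope gives Km = 0.0950 nM (slope = −Km).
v/Vmax = [S]/(Km+[S]) = 0.73 ⇒ [S] = Km·0.73/(1−0.73) = 0.0950 × 2.704 = 0.257 nM.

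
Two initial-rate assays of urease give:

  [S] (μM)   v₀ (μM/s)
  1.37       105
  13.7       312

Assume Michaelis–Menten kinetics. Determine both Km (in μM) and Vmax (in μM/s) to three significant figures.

Km = 3.84 μM; Vmax = 400 μM/s

From v = Vmax[S]/(Km+[S]), each point gives Vmax = v(Km+[S])/[S].
Equating: 105(Km+1.37)/1.37 = 312(Km+13.7)/13.7.
76.64·Km + 105 = 22.77·Km + 312, so (76.64 − 22.77)·Km = 312 − 105.
Km = 207.0/53.87 = 3.84 μM; then Vmax = 105(3.84+1.37)/1.37 = 400 μM/s.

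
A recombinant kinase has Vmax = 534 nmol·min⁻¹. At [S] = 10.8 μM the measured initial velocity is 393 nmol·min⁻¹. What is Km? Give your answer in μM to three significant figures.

3.87 μM

From v = Vmax[S]/(Km+[S]), Km = [S](Vmax − v)/v.
Km = 10.8 × (534 − 393) / 393 = 1523/393 = 3.87 μM.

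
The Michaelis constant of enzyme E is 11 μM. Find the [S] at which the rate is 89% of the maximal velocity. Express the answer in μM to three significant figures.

89.0 μM

v/Vmax = [S]/(Km+[S]) = 0.89, so [S] = Km·0.89/(1 − 0.89) = 11 × 8.091.
[S] = 89.0 μM.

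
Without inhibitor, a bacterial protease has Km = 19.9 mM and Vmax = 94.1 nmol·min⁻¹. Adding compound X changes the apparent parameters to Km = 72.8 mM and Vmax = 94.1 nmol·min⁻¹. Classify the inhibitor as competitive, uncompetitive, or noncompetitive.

competitive

Km increases (19.9 → 72.8 mM) while Vmax is unchanged — the hallmark of competitive inhibition.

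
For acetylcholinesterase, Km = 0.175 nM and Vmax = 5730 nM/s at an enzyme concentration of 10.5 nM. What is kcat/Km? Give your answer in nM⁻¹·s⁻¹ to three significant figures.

3120 nM⁻¹·s⁻¹

kcat = Vmax/[E]total = 5730/10.5 = 546 s⁻¹.
kcat/Km = 546/0.175 = 3120 nM⁻¹·s⁻¹.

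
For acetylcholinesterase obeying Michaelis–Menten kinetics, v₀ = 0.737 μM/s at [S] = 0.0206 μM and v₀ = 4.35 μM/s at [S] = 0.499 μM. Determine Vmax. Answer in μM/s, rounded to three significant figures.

5.51 μM/s

In reciprocal form, 1/v = (Km/Vmax)·(1/[S]) + 1/Vmax. The two points give (1/[S], 1/v) = (48.54, 1.357) and (2.004, 0.2299).
Slope = (1.357 − 0.2299)/(48.54 − 2.004) = 0.02422; intercept = 1.357 − 0.02422×48.54 = 0.1814.
Vmax = 1/intercept = 5.51 μM/s; Km = slope × Vmax = 0.02422 × 5.51 = 0.134 μM.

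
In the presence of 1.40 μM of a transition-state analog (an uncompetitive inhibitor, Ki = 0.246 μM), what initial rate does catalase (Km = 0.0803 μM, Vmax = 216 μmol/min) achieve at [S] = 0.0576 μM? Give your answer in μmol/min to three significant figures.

α = 1 + [I]/Ki = 1 + 1.40/0.246 = 6.691.
For an uncompetitive inhibitor, both parameters are divided by α, giving Vmax/α and Km/α: Km,app = 0.0120 μM, Vmax,app = 32.3 μmol/min.
v = Vmax,app·[S]/(Km,app + [S]) = 32.3 × 0.0576/(0.0120 + 0.0576) = 26.7 μmol/min.

26.7 μmol/min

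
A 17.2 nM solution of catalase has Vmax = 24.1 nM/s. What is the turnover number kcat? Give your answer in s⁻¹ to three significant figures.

kcat = Vmax/[E]total = 24.1 nM/s / 17.2 nM = 1.40 s⁻¹.

1.40 s⁻¹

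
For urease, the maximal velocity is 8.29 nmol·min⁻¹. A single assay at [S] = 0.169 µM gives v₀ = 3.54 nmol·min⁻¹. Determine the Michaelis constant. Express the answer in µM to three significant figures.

From v = Vmax[S]/(Km+[S]), Km = [S](Vmax − v)/v.
Km = 0.169 × (8.29 − 3.54) / 3.54 = 0.8027/3.54 = 0.227 µM.

0.227 µM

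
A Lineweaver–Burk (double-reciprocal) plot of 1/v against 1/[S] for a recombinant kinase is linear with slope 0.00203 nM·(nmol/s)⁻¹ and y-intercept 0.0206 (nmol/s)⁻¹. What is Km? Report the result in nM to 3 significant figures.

y-intercept = 1/Vmax ⇒ Vmax = 48.5 nmol/s; slope = Km/Vmax ⇒ Km = slope × Vmax.
Km = 0.00203 × 48.5 = 0.0985 nM.

0.0985 nM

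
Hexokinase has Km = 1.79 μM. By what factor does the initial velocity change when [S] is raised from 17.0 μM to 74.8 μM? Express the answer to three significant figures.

1.08

Since Vmax cancels, v₂/v₁ = [S]₂(Km+[S]₁) / [S]₁(Km+[S]₂).
= 74.8×(1.79+17.0) / (17.0×(1.79+74.8)) = 1405/1302 = 1.08.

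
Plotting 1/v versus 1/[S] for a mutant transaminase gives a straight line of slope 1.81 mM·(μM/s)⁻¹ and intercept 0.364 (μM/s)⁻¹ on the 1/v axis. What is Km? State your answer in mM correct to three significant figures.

4.97 mM

y-intercept = 1/Vmax ⇒ Vmax = 2.75 μM/s; slope = Km/Vmax ⇒ Km = slope × Vmax.
Km = 1.81 × 2.75 = 4.97 mM.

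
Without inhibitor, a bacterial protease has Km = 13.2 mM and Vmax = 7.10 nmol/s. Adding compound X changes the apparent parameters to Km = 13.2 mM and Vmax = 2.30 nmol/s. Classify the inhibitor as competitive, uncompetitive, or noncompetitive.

Vmax decreases (7.10 → 2.30 nmol/s) while Km is unchanged — pure noncompetitive inhibition.

noncompetitive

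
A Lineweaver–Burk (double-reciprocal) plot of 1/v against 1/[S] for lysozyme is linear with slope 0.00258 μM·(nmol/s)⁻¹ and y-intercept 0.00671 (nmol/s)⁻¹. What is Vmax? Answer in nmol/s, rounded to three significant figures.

The y-intercept of a Lineweaver–Burk plot equals 1/Vmax, so Vmax = 1/0.00671 = 149 nmol/s.

149 nmol/s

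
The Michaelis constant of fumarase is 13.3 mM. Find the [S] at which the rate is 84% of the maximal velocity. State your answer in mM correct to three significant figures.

69.8 mM

v/Vmax = [S]/(Km+[S]) = 0.84, so [S] = Km·0.84/(1 − 0.84) = 13.3 × 5.250.
[S] = 69.8 mM.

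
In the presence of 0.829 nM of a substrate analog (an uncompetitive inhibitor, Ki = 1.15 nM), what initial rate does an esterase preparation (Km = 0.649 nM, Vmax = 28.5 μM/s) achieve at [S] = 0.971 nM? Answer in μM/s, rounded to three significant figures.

With α = 1 + [I]/Ki = 1 + 0.829/1.15 = 1.721, the uncompetitive rate law is v = (Vmax/α)·[S] / (Km/α + [S]).
v = (28.5/1.721)×0.971 / (0.649/1.721 + 0.971) = 16.08/1.348 = 11.9 μM/s.

11.9 μM/s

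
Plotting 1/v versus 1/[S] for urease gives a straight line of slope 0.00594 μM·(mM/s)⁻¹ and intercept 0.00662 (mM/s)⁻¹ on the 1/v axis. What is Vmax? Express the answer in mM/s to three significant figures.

The y-intercept of a Lineweaver–Burk plot equals 1/Vmax, so Vmax = 1/0.00662 = 151 mM/s.

151 mM/s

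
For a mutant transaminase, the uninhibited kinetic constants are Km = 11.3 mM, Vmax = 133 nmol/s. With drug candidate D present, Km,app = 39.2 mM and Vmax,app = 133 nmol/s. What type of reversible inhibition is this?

competitive

Km increases (11.3 → 39.2 mM) while Vmax is unchanged — the hallmark of competitive inhibition.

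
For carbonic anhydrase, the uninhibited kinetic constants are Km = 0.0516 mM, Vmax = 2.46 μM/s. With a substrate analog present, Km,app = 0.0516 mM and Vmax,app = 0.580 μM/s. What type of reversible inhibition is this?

noncompetitive

Vmax decreases (2.46 → 0.580 μM/s) while Km is unchanged — pure noncompetitive inhibition.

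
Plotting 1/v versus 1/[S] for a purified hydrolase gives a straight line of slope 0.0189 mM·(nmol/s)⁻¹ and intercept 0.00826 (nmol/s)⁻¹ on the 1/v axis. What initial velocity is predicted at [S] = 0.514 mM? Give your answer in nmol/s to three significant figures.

The y-intercept is 1/Vmax, so Vmax = 1/0.00826 = 121 nmol/s.
The slope is Km/Vmax, so Km = 0.0189 × 121 = 2.29 mM.
Then v = 121 × 0.514/(2.29 + 0.514) = 22.2 nmol/s.

22.2 nmol/s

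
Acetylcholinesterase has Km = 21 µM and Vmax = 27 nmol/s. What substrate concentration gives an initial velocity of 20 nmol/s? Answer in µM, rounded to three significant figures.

The required fractional saturation is v/Vmax = 20/27 = 0.7407.
Then [S]/(Km+[S]) = 0.7407 ⇒ [S] = 21 × 0.7407/(1 − 0.7407) = 60.0 µM.

60.0 µM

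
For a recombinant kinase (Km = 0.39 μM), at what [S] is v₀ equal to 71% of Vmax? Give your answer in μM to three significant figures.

0.955 μM

v/Vmax = [S]/(Km+[S]) = 0.71, so [S] = Km·0.71/(1 − 0.71) = 0.39 × 2.448.
[S] = 0.955 μM.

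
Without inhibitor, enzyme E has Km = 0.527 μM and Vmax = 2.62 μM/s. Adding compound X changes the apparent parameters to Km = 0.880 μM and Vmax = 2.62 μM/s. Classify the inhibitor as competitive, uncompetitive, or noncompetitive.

Km increases (0.527 → 0.880 μM) while Vmax is unchanged — the hallmark of competitive inhibition.

competitive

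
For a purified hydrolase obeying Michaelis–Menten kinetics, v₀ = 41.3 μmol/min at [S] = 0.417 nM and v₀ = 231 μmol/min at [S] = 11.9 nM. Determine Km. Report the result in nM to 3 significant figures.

2.38 nM

In reciprocal form, 1/v = (Km/Vmax)·(1/[S]) + 1/Vmax. The two points give (1/[S], 1/v) = (2.398, 0.02421) and (0.08403, 0.004329).
Slope = (0.02421 − 0.004329)/(2.398 − 0.08403) = 0.008593; intercept = 0.02421 − 0.008593×2.398 = 0.003607.
Vmax = 1/intercept = 277 μmol/min; Km = slope × Vmax = 0.008593 × 277 = 2.38 nM.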